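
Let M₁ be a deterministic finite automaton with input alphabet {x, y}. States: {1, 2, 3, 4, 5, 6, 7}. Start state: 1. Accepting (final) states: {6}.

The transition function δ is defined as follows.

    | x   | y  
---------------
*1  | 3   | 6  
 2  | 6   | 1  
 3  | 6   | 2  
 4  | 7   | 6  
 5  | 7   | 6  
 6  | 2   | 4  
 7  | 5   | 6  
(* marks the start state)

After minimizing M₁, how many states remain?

All states are reachable from the start state.
Start with accepting vs non-accepting: {6} | {1,2,3,4,5,7}.
Refine {1,2,3,4,5,7} on symbol x: members go to different blocks, giving {1,4,5,7} and {2,3}.
Refine {1,4,5,7} on symbol x: members go to different blocks, giving {4,5,7} and {1}.
Refine {2,3} on symbol y: members go to different blocks, giving {2} and {3}.
No further refinement is possible. Final partition (5 blocks): {6} | {4,5,7} | {2} | {1} | {3}.

5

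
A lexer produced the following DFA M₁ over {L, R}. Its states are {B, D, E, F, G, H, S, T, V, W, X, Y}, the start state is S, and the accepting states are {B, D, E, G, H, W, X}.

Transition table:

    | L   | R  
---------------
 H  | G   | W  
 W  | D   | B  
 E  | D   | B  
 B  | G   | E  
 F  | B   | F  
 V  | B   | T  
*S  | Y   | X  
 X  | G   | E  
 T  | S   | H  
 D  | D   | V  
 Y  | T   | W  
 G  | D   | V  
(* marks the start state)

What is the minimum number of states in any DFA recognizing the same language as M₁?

States {F} cannot be reached from the start state, so discard them.
P0 = {B,D,E,G,H,W,X} | {S,T,V,Y}.
On input R, block {B,D,E,G,H,W,X} splits into {B,E,H,W,X} and {D,G}.
Split {S,T,V,Y} by δ(·,L) → {S,T,Y} and {V}.
Stable partition: {B,E,H,W,X} | {S,T,Y} | {D,G} | {V} — 4 equivalence classes.

4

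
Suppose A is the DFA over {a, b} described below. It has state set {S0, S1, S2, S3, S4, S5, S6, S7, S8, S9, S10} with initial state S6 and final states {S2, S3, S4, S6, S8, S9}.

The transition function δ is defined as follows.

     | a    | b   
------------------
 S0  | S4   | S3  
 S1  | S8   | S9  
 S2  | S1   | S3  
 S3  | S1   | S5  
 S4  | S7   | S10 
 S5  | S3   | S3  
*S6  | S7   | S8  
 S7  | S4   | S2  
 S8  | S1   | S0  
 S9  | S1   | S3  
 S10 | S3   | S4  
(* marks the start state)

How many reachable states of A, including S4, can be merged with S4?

3

Initial partition by acceptance: {S2,S3,S4,S6,S8,S9} | {S0,S1,S5,S7,S10}.
Split {S2,S3,S4,S6,S8,S9} by δ(·,b) → {S2,S6,S9} and {S3,S4,S8}.
Split {S0,S1,S5,S7,S10} by δ(·,b) → {S0,S5,S10} and {S1,S7}.
Stable partition: {S2,S6,S9} | {S0,S5,S10} | {S3,S4,S8} | {S1,S7} — 4 equivalence classes.
The equivalence class containing S4 is {S3,S4,S8}, of size 3.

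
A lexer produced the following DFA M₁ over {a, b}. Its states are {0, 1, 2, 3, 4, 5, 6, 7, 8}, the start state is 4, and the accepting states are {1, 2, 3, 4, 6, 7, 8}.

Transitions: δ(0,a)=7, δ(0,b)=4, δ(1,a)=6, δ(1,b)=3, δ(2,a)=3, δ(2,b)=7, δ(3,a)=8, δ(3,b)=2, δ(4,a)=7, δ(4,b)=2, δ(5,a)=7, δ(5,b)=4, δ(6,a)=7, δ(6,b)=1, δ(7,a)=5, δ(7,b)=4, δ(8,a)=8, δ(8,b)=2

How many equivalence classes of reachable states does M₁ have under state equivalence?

5

Reachable states from the start: {2,3,4,5,7,8}. Unreachable: {0,1,6} — drop them.
Start with accepting vs non-accepting: {2,3,4,7,8} | {5}.
Refine {2,3,4,7,8} on symbol a: members go to different blocks, giving {2,3,4,8} and {7}.
Refine {2,3,4,8} on symbol a: members go to different blocks, giving {2,3,8} and {4}.
Split {2,3,8} by δ(·,b) → {3,8} and {2}.
No further refinement is possible. Final partition (5 blocks): {3,8} | {5} | {7} | {4} | {2}.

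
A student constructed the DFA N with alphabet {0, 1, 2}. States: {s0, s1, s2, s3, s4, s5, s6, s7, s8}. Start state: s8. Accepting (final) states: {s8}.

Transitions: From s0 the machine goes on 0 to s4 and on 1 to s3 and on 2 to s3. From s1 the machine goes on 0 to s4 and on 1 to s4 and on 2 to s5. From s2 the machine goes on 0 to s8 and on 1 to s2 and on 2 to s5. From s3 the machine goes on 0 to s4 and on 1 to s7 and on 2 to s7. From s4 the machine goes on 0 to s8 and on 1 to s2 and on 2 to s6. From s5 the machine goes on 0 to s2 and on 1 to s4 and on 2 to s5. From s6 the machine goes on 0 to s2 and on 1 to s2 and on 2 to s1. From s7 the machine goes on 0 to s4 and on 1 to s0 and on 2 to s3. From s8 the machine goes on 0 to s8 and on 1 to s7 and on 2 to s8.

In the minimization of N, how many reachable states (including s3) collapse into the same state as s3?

3

Every state is reachable, so we keep all 9.
Initial partition by acceptance: {s8} | {s0,s1,s2,s3,s4,s5,s6,s7}.
Refine {s0,s1,s2,s3,s4,s5,s6,s7} on symbol 0: members go to different blocks, giving {s0,s1,s3,s5,s6,s7} and {s2,s4}.
Refine {s0,s1,s3,s5,s6,s7} on symbol 1: members go to different blocks, giving {s0,s3,s7} and {s1,s5,s6}.
No further refinement is possible. Final partition (4 blocks): {s8} | {s0,s3,s7} | {s2,s4} | {s1,s5,s6}.
State s3 belongs to the block {s0,s3,s7}, which has 3 states.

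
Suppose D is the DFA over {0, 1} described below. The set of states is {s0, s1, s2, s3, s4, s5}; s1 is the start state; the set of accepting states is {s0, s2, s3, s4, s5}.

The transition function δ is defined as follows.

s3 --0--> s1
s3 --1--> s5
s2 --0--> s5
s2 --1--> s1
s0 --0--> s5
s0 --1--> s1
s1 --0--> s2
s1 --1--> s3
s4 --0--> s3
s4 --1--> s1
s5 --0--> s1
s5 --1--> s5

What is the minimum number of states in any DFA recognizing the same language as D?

3

States {s0,s4} cannot be reached from the start state, so discard them.
Start with accepting vs non-accepting: {s2,s3,s5} | {s1}.
Split {s2,s3,s5} by δ(·,0) → {s3,s5} and {s2}.
The partition is now stable with 3 blocks: {s3,s5} | {s1} | {s2}.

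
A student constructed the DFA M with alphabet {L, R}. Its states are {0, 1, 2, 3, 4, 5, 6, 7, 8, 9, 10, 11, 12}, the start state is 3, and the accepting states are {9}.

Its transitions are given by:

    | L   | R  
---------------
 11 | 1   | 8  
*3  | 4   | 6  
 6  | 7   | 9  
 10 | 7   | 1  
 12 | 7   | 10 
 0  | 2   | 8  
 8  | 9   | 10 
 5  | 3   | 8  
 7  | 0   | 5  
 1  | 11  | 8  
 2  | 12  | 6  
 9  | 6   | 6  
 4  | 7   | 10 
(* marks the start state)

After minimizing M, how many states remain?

All states are reachable from the start state.
Initial partition by acceptance: {9} | {0,1,2,3,4,5,6,7,8,10,11,12}.
Refine {0,1,2,3,4,5,6,7,8,10,11,12} on symbol L: members go to different blocks, giving {0,1,2,3,4,5,6,7,10,11,12} and {8}.
On input R, block {0,1,2,3,4,5,6,7,10,11,12} splits into {2,3,4,7,10,12} and {0,1,5,11} and {6}.
On input L, block {2,3,4,7,10,12} splits into {2,3,4,10,12} and {7}.
Refine {2,3,4,10,12} on symbol L: members go to different blocks, giving {4,10,12} and {2,3}.
On input R, block {4,10,12} splits into {4,12} and {10}.
Split {0,1,5,11} by δ(·,L) → {0,5} and {1,11}.
The partition is now stable with 9 blocks: {9} | {4,12} | {8} | {0,5} | {6} | {7} | {2,3} | {10} | {1,11}.

9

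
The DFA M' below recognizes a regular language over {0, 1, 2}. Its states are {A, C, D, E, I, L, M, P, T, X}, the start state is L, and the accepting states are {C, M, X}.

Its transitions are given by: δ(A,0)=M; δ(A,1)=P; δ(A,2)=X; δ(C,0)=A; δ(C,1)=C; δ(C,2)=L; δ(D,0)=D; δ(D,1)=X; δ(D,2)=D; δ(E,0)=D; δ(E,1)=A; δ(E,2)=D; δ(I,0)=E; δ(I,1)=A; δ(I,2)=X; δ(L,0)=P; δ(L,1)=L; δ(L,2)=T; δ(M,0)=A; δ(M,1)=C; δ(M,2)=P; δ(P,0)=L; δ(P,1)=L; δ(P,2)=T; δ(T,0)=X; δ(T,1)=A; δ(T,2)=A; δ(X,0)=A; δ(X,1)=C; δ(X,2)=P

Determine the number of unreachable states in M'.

No path from L leads to D, E, I; the other 7 states are all reachable.

3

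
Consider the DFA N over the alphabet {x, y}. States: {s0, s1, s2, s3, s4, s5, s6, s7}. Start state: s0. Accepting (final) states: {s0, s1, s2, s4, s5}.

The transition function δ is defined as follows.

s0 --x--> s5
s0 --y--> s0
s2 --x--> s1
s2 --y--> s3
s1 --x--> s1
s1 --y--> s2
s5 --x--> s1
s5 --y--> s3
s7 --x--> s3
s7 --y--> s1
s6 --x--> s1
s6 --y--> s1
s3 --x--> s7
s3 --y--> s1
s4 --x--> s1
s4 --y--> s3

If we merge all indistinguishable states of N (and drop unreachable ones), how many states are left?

Reachable states from the start: {s0,s1,s2,s3,s5,s7}. Unreachable: {s4,s6} — drop them.
Start with accepting vs non-accepting: {s0,s1,s2,s5} | {s3,s7}.
On input y, block {s0,s1,s2,s5} splits into {s0,s1} and {s2,s5}.
Refine {s0,s1} on symbol x: members go to different blocks, giving {s0} and {s1}.
No further refinement is possible. Final partition (4 blocks): {s0} | {s3,s7} | {s2,s5} | {s1}.

4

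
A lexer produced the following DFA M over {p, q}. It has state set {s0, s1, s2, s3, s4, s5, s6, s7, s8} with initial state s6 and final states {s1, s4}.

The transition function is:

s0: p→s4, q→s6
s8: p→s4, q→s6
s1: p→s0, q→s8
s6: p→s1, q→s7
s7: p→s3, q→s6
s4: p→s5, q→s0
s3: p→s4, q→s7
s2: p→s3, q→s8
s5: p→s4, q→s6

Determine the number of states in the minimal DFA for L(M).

Reachable states from the start: {s0,s1,s3,s4,s5,s6,s7,s8}. Unreachable: {s2} — drop them.
Start with accepting vs non-accepting: {s1,s4} | {s0,s3,s5,s6,s7,s8}.
On input p, block {s0,s3,s5,s6,s7,s8} splits into {s0,s3,s5,s6,s8} and {s7}.
On input q, block {s0,s3,s5,s6,s8} splits into {s0,s5,s8} and {s3,s6}.
Stable partition: {s1,s4} | {s0,s5,s8} | {s7} | {s3,s6} — 4 equivalence classes.

4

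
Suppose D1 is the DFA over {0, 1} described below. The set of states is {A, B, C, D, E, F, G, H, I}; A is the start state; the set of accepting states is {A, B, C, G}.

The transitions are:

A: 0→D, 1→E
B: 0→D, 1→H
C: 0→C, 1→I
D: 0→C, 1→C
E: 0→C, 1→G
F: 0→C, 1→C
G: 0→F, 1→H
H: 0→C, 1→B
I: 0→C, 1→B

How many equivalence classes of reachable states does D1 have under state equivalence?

4

Every state is reachable, so we keep all 9.
Start with accepting vs non-accepting: {A,B,C,G} | {D,E,F,H,I}.
On input 0, block {A,B,C,G} splits into {A,B,G} and {C}.
Refine {D,E,F,H,I} on symbol 1: members go to different blocks, giving {E,H,I} and {D,F}.
The partition is now stable with 4 blocks: {A,B,G} | {E,H,I} | {C} | {D,F}.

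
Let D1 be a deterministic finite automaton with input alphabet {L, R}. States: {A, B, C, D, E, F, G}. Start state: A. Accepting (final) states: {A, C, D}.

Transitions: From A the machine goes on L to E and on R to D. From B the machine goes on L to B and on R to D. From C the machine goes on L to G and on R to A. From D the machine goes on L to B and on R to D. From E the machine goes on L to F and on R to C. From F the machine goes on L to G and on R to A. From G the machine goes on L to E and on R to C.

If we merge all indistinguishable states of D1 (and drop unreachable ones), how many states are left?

P0 = {A,C,D} | {B,E,F,G}.
The partition is now stable with 2 blocks: {A,C,D} | {B,E,F,G}.

2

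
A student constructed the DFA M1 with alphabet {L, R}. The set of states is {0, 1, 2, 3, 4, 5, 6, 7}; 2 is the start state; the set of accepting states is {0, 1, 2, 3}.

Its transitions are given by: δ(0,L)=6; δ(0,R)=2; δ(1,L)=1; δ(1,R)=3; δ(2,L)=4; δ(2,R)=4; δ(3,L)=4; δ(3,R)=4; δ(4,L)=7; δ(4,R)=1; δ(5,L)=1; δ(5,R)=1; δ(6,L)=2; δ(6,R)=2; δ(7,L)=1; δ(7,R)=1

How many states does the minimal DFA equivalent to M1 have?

Reachable states from the start: {1,2,3,4,7}. Unreachable: {0,5,6} — drop them.
Start with accepting vs non-accepting: {1,2,3} | {4,7}.
Refine {1,2,3} on symbol L: members go to different blocks, giving {2,3} and {1}.
Refine {4,7} on symbol L: members go to different blocks, giving {4} and {7}.
Stable partition: {2,3} | {4} | {1} | {7} — 4 equivalence classes.

4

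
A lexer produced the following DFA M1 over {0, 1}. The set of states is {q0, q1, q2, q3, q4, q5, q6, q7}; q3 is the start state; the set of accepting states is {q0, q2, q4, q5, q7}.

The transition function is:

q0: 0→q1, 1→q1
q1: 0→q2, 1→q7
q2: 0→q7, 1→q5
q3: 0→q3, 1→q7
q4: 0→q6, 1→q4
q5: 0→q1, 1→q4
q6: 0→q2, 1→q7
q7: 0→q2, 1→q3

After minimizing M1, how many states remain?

First remove the unreachable states {q0}; 7 states remain.
P0 = {q2,q4,q5,q7} | {q1,q3,q6}.
Split {q2,q4,q5,q7} by δ(·,0) → {q2,q7} and {q4,q5}.
On input 1, block {q2,q7} splits into {q2} and {q7}.
On input 0, block {q1,q3,q6} splits into {q1,q6} and {q3}.
Stable partition: {q2} | {q1,q6} | {q4,q5} | {q7} | {q3} — 5 equivalence classes.

5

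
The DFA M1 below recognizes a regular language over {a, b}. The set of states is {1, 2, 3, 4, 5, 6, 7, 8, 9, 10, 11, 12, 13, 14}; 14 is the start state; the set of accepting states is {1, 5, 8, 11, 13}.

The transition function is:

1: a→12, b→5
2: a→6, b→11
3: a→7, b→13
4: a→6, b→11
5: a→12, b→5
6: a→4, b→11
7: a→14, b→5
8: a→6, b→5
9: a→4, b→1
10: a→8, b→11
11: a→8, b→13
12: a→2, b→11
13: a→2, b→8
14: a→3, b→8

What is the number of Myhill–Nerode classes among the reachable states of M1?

4

First remove the unreachable states {1,9,10}; 11 states remain.
Start with accepting vs non-accepting: {5,8,11,13} | {2,3,4,6,7,12,14}.
Refine {5,8,11,13} on symbol a: members go to different blocks, giving {5,8,13} and {11}.
Refine {2,3,4,6,7,12,14} on symbol b: members go to different blocks, giving {2,4,6,12} and {3,7,14}.
Stable partition: {5,8,13} | {2,4,6,12} | {11} | {3,7,14} — 4 equivalence classes.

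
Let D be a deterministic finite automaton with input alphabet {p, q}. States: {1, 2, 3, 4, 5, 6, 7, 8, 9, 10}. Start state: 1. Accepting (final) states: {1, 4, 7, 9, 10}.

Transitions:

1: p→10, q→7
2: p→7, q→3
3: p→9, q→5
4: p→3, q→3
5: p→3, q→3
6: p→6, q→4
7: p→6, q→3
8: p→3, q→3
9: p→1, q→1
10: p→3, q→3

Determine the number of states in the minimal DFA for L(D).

Reachable states from the start: {1,3,4,5,6,7,9,10}. Unreachable: {2,8} — drop them.
Initial partition by acceptance: {1,4,7,9,10} | {3,5,6}.
Split {1,4,7,9,10} by δ(·,p) → {4,7,10} and {1,9}.
Split {3,5,6} by δ(·,p) → {5,6} and {3}.
Refine {4,7,10} on symbol p: members go to different blocks, giving {4,10} and {7}.
Split {5,6} by δ(·,p) → {5} and {6}.
Split {1,9} by δ(·,p) → {1} and {9}.
No further refinement is possible. Final partition (7 blocks): {4,10} | {5} | {1} | {3} | {7} | {6} | {9}.

7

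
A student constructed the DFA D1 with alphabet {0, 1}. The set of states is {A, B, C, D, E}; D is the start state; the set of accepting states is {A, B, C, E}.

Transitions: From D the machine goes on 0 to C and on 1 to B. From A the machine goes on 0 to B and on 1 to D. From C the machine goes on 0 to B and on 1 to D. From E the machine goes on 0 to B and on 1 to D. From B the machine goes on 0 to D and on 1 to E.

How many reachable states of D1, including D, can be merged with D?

First remove the unreachable states {A}; 4 states remain.
Start with accepting vs non-accepting: {B,C,E} | {D}.
Split {B,C,E} by δ(·,0) → {C,E} and {B}.
No further refinement is possible. Final partition (3 blocks): {C,E} | {D} | {B}.
The equivalence class containing D is {D}, of size 1.

1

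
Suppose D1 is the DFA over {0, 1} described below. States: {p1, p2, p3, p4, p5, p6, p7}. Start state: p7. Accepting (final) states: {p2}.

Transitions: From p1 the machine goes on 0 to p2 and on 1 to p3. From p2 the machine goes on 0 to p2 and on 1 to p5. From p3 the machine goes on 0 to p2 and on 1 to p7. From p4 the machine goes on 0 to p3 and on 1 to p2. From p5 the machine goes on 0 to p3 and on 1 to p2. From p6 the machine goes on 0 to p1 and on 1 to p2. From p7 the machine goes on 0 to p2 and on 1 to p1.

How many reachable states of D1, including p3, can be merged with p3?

First remove the unreachable states {p4,p6}; 5 states remain.
Initial partition by acceptance: {p2} | {p1,p3,p5,p7}.
Refine {p1,p3,p5,p7} on symbol 0: members go to different blocks, giving {p1,p3,p7} and {p5}.
No further refinement is possible. Final partition (3 blocks): {p2} | {p1,p3,p7} | {p5}.
The equivalence class containing p3 is {p1,p3,p7}, of size 3.

3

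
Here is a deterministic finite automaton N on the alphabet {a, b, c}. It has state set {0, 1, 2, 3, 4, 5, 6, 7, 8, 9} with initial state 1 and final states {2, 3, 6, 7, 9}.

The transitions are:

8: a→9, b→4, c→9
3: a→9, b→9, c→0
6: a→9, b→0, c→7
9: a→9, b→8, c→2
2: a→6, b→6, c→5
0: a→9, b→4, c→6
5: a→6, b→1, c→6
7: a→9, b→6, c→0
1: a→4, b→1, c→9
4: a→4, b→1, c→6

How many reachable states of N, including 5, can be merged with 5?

3

First remove the unreachable states {3}; 9 states remain.
Initial partition by acceptance: {2,6,7,9} | {0,1,4,5,8}.
On input b, block {2,6,7,9} splits into {2,7} and {6,9}.
Refine {0,1,4,5,8} on symbol a: members go to different blocks, giving {0,5,8} and {1,4}.
The partition is now stable with 4 blocks: {2,7} | {0,5,8} | {6,9} | {1,4}.
The equivalence class containing 5 is {0,5,8}, of size 3.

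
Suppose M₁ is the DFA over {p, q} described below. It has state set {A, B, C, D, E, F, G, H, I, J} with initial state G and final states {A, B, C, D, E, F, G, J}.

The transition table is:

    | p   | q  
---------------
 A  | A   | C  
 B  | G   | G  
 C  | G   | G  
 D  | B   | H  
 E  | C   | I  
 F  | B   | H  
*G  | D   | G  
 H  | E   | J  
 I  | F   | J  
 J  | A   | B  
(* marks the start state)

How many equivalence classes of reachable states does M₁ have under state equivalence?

Initial partition by acceptance: {A,B,C,D,E,F,G,J} | {H,I}.
On input q, block {A,B,C,D,E,F,G,J} splits into {A,B,C,G,J} and {D,E,F}.
Split {A,B,C,G,J} by δ(·,p) → {A,B,C,J} and {G}.
Split {A,B,C,J} by δ(·,p) → {A,J} and {B,C}.
The partition is now stable with 5 blocks: {A,J} | {H,I} | {D,E,F} | {G} | {B,C}.

5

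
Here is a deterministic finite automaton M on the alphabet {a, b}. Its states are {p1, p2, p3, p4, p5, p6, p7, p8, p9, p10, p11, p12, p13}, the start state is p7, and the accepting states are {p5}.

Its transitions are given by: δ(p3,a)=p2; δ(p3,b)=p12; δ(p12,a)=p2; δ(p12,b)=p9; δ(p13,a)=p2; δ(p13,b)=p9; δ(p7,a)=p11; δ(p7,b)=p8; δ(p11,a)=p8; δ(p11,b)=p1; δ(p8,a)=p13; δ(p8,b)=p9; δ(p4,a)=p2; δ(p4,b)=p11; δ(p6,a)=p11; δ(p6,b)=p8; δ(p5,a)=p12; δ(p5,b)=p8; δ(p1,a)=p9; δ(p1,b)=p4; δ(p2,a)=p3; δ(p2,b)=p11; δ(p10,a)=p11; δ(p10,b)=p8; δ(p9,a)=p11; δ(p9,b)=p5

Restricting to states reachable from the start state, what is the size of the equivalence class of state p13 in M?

Reachable states from the start: {p1,p2,p3,p4,p5,p7,p8,p9,p11,p12,p13}. Unreachable: {p6,p10} — drop them.
Start with accepting vs non-accepting: {p5} | {p1,p2,p3,p4,p7,p8,p9,p11,p12,p13}.
Split {p1,p2,p3,p4,p7,p8,p9,p11,p12,p13} by δ(·,b) → {p1,p2,p3,p4,p7,p8,p11,p12,p13} and {p9}.
Split {p1,p2,p3,p4,p7,p8,p11,p12,p13} by δ(·,a) → {p2,p3,p4,p7,p8,p11,p12,p13} and {p1}.
On input b, block {p2,p3,p4,p7,p8,p11,p12,p13} splits into {p2,p3,p4,p7} and {p8,p12,p13} and {p11}.
On input a, block {p2,p3,p4,p7} splits into {p2,p3,p4} and {p7}.
On input b, block {p2,p3,p4} splits into {p2,p4} and {p3}.
On input a, block {p2,p4} splits into {p2} and {p4}.
Refine {p8,p12,p13} on symbol a: members go to different blocks, giving {p12,p13} and {p8}.
The partition is now stable with 10 blocks: {p5} | {p2} | {p9} | {p1} | {p12,p13} | {p11} | {p7} | {p3} | {p4} | {p8}.
State p13 belongs to the block {p12,p13}, which has 2 states.

2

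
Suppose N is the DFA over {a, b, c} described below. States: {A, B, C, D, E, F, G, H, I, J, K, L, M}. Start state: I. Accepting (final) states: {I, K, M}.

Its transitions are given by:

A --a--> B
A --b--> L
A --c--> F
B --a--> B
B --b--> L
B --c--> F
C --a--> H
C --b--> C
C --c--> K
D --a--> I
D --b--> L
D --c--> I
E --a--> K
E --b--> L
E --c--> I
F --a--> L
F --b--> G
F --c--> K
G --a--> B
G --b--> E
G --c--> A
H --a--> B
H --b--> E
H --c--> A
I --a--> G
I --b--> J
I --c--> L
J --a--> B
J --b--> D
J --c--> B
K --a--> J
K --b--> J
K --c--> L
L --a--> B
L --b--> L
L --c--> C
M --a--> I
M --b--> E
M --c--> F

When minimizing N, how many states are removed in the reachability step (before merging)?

No path from I leads to M; the other 12 states are all reachable.

1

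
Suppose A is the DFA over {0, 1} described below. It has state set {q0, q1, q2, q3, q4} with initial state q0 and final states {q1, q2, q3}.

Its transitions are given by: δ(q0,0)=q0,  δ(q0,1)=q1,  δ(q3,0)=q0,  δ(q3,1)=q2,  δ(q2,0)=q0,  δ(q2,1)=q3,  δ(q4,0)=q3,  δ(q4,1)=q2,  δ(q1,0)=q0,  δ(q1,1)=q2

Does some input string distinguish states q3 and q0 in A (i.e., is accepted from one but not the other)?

First remove the unreachable states {q4}; 4 states remain.
P0 = {q1,q2,q3} | {q0}.
The partition is now stable with 2 blocks: {q1,q2,q3} | {q0}.
q3 and q0 end up in different blocks, so they are distinguishable. For instance, the string 'ε' is accepted from only q3.

Yes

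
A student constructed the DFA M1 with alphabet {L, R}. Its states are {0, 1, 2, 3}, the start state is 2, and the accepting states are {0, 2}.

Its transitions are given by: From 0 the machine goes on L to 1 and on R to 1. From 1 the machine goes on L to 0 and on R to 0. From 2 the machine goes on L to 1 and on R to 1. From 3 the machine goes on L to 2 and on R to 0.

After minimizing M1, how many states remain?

First remove the unreachable states {3}; 3 states remain.
P0 = {0,2} | {1}.
The partition is now stable with 2 blocks: {0,2} | {1}.

2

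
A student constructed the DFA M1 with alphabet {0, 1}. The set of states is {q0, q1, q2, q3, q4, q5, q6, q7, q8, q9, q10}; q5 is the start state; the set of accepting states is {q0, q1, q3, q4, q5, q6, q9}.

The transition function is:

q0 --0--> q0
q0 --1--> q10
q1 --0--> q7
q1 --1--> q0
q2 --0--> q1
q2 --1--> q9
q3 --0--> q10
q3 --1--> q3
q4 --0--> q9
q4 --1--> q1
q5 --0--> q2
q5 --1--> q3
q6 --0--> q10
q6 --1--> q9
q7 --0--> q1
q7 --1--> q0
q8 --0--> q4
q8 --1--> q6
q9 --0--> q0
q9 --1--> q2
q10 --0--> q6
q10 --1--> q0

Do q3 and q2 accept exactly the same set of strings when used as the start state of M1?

First remove the unreachable states {q4,q8}; 9 states remain.
Initial partition by acceptance: {q0,q1,q3,q5,q6,q9} | {q2,q7,q10}.
On input 0, block {q0,q1,q3,q5,q6,q9} splits into {q1,q3,q5,q6} and {q0,q9}.
Split {q1,q3,q5,q6} by δ(·,1) → {q1,q6} and {q3,q5}.
No further refinement is possible. Final partition (4 blocks): {q1,q6} | {q2,q7,q10} | {q0,q9} | {q3,q5}.
q3 and q2 end up in different blocks, so they are distinguishable. For instance, the string 'ε' is accepted from only q3.

No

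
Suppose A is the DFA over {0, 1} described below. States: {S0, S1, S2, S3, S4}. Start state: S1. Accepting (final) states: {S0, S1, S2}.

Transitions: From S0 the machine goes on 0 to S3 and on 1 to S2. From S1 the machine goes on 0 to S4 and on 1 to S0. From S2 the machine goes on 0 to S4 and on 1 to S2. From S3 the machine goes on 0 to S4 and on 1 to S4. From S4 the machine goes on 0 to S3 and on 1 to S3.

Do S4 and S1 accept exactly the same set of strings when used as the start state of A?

Every state is reachable, so we keep all 5.
P0 = {S0,S1,S2} | {S3,S4}.
No further refinement is possible. Final partition (2 blocks): {S0,S1,S2} | {S3,S4}.
S4 and S1 end up in different blocks, so they are distinguishable. For instance, the string 'ε' is accepted from only S1.

No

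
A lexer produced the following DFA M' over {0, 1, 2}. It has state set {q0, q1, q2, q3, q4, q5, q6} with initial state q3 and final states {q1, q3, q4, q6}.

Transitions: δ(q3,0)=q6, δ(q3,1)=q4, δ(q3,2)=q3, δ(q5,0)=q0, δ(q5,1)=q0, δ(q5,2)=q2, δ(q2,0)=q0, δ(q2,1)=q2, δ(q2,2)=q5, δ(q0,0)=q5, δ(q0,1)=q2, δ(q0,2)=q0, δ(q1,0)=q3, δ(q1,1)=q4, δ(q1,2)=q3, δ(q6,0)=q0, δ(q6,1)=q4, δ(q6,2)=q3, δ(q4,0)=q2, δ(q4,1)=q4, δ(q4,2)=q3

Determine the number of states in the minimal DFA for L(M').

First remove the unreachable states {q1}; 6 states remain.
P0 = {q3,q4,q6} | {q0,q2,q5}.
Split {q3,q4,q6} by δ(·,0) → {q4,q6} and {q3}.
Stable partition: {q4,q6} | {q0,q2,q5} | {q3} — 3 equivalence classes.

3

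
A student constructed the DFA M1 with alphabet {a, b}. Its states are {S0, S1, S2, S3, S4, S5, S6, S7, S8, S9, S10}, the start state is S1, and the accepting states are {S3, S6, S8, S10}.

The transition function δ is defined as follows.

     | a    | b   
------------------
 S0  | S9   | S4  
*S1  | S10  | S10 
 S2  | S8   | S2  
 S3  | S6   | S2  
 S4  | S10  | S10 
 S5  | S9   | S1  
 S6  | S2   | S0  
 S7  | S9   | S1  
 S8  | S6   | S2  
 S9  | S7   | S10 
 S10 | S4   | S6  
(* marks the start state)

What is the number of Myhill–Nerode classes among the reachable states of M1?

Reachable states from the start: {S0,S1,S2,S4,S6,S7,S8,S9,S10}. Unreachable: {S3,S5} — drop them.
P0 = {S6,S8,S10} | {S0,S1,S2,S4,S7,S9}.
Split {S6,S8,S10} by δ(·,a) → {S6,S10} and {S8}.
Split {S6,S10} by δ(·,b) → {S6} and {S10}.
Split {S0,S1,S2,S4,S7,S9} by δ(·,a) → {S0,S7,S9} and {S1,S4} and {S2}.
Refine {S0,S7,S9} on symbol b: members go to different blocks, giving {S0,S7} and {S9}.
Stable partition: {S6} | {S0,S7} | {S8} | {S10} | {S1,S4} | {S2} | {S9} — 7 equivalence classes.

7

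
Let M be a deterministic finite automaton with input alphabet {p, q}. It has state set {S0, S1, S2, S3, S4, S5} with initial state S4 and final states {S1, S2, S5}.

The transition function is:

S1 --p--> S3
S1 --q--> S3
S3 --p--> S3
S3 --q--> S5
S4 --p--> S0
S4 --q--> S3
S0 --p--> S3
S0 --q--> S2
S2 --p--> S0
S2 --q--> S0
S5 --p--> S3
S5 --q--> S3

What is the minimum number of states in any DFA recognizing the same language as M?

3

First remove the unreachable states {S1}; 5 states remain.
Start with accepting vs non-accepting: {S2,S5} | {S0,S3,S4}.
Split {S0,S3,S4} by δ(·,q) → {S0,S3} and {S4}.
The partition is now stable with 3 blocks: {S2,S5} | {S0,S3} | {S4}.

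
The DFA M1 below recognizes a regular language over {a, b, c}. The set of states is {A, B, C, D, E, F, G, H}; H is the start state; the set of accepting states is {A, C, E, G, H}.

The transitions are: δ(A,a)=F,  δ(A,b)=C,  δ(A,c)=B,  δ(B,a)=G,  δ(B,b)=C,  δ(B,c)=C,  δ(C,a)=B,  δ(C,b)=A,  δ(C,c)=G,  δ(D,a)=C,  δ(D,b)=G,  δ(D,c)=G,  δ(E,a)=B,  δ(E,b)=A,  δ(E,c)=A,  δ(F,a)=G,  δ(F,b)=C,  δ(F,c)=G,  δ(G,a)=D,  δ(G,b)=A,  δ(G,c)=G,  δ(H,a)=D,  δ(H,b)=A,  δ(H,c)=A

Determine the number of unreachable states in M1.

1

BFS from H reaches {A, B, C, D, F, G, H}; the 1 state(s) E are never visited.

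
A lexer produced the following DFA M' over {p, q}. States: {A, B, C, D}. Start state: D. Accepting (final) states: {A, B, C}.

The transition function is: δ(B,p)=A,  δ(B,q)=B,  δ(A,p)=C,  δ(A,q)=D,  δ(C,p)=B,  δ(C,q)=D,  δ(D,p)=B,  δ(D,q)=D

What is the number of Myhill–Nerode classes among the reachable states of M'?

4

All states are reachable from the start state.
Initial partition by acceptance: {A,B,C} | {D}.
On input q, block {A,B,C} splits into {A,C} and {B}.
Refine {A,C} on symbol p: members go to different blocks, giving {A} and {C}.
Stable partition: {A} | {D} | {B} | {C} — 4 equivalence classes.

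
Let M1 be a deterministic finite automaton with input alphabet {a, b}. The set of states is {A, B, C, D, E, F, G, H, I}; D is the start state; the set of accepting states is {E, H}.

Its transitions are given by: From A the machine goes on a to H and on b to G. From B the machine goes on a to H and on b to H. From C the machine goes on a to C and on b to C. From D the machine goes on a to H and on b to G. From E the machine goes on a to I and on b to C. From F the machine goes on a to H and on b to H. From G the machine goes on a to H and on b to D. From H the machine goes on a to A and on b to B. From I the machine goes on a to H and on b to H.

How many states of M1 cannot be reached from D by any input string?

No path from D leads to C, E, F, I; the other 5 states are all reachable.

4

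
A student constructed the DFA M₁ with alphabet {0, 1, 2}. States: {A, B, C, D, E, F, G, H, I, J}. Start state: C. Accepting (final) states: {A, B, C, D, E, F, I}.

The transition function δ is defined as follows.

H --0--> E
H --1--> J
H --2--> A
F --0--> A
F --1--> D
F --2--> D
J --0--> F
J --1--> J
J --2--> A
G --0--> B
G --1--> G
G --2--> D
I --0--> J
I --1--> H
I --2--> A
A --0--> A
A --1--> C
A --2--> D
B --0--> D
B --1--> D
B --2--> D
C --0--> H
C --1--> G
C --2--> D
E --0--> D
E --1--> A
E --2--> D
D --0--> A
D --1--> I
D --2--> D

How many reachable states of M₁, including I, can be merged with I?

2

All states are reachable from the start state.
P0 = {A,B,C,D,E,F,I} | {G,H,J}.
On input 0, block {A,B,C,D,E,F,I} splits into {A,B,D,E,F} and {C,I}.
Split {A,B,D,E,F} by δ(·,1) → {B,E,F} and {A,D}.
No further refinement is possible. Final partition (4 blocks): {B,E,F} | {G,H,J} | {C,I} | {A,D}.
State I belongs to the block {C,I}, which has 2 states.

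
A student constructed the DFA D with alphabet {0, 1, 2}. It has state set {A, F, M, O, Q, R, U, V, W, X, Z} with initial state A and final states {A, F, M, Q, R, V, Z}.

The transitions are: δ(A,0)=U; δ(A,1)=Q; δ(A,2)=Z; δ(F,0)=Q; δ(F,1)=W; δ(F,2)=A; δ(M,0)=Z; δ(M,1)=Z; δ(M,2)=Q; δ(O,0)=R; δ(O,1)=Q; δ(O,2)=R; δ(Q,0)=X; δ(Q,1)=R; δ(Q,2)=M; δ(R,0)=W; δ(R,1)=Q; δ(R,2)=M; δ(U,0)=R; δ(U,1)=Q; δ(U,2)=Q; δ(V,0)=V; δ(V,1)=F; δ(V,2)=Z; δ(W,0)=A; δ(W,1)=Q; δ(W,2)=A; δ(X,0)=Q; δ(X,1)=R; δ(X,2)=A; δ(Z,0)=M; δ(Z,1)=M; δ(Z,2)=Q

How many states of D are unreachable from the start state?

Starting at A and following transitions, the reachable set is {A, M, Q, R, U, W, X, Z}. That leaves F, O, V unreachable — 3 in total.

3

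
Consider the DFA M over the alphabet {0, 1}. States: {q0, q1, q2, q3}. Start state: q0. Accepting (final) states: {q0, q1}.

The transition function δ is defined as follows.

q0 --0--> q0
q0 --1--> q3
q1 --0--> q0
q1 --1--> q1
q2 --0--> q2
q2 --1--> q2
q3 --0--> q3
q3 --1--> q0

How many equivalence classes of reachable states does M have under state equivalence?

2

Reachable states from the start: {q0,q3}. Unreachable: {q1,q2} — drop them.
Initial partition by acceptance: {q0} | {q3}.
No further refinement is possible. Final partition (2 blocks): {q0} | {q3}.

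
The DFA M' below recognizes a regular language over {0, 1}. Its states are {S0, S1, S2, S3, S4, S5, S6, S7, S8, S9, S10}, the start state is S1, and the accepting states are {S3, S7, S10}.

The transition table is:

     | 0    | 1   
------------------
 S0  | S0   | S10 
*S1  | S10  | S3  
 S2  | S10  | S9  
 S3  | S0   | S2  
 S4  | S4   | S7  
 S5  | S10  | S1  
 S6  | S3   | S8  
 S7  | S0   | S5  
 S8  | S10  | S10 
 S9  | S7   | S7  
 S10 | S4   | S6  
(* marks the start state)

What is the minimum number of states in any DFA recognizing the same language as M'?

P0 = {S3,S7,S10} | {S0,S1,S2,S4,S5,S6,S8,S9}.
Split {S0,S1,S2,S4,S5,S6,S8,S9} by δ(·,0) → {S1,S2,S5,S6,S8,S9} and {S0,S4}.
Split {S1,S2,S5,S6,S8,S9} by δ(·,1) → {S1,S8,S9} and {S2,S5,S6}.
No further refinement is possible. Final partition (4 blocks): {S3,S7,S10} | {S1,S8,S9} | {S0,S4} | {S2,S5,S6}.

4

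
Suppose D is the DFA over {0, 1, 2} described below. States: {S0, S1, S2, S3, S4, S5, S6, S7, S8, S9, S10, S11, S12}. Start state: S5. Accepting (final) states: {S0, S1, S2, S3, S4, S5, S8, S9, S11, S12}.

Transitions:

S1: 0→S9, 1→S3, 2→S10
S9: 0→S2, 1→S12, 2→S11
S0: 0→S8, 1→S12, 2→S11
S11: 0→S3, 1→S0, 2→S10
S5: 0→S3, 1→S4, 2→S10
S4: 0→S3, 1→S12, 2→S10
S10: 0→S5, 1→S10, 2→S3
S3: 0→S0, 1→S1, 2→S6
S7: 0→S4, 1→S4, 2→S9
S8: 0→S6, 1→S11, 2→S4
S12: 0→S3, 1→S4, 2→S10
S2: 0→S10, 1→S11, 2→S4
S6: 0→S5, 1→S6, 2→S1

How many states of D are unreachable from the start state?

1

Starting at S5 and following transitions, the reachable set is {S0, S1, S2, S3, S4, S5, S6, S8, S9, S10, S11, S12}. That leaves S7 unreachable — 1 in total.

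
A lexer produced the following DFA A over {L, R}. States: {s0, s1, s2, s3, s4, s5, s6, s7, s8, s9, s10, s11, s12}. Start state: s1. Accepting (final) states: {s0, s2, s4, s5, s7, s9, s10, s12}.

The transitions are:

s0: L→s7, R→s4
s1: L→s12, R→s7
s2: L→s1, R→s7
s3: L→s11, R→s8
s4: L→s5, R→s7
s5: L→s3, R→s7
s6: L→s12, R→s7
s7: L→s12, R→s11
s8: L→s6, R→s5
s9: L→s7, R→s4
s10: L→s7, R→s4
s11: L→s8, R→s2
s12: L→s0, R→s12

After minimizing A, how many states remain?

States {s9,s10} cannot be reached from the start state, so discard them.
Start with accepting vs non-accepting: {s0,s2,s4,s5,s7,s12} | {s1,s3,s6,s8,s11}.
On input L, block {s0,s2,s4,s5,s7,s12} splits into {s0,s4,s7,s12} and {s2,s5}.
Refine {s0,s4,s7,s12} on symbol L: members go to different blocks, giving {s0,s7,s12} and {s4}.
Refine {s0,s7,s12} on symbol R: members go to different blocks, giving {s0} and {s7} and {s12}.
Refine {s1,s3,s6,s8,s11} on symbol L: members go to different blocks, giving {s3,s8,s11} and {s1,s6}.
Refine {s3,s8,s11} on symbol L: members go to different blocks, giving {s3,s11} and {s8}.
Split {s3,s11} by δ(·,L) → {s3} and {s11}.
On input L, block {s2,s5} splits into {s2} and {s5}.
The partition is now stable with 10 blocks: {s0} | {s3} | {s2} | {s4} | {s7} | {s12} | {s1,s6} | {s8} | {s11} | {s5}.

10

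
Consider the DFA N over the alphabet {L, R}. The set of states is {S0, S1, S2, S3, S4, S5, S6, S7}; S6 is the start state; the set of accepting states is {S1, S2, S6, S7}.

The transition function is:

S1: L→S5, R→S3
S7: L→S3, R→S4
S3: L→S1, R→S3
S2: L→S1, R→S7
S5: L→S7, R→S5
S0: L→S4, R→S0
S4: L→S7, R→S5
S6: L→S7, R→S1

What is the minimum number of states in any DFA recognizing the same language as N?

Reachable states from the start: {S1,S3,S4,S5,S6,S7}. Unreachable: {S0,S2} — drop them.
Start with accepting vs non-accepting: {S1,S6,S7} | {S3,S4,S5}.
Split {S1,S6,S7} by δ(·,L) → {S1,S7} and {S6}.
Stable partition: {S1,S7} | {S3,S4,S5} | {S6} — 3 equivalence classes.

3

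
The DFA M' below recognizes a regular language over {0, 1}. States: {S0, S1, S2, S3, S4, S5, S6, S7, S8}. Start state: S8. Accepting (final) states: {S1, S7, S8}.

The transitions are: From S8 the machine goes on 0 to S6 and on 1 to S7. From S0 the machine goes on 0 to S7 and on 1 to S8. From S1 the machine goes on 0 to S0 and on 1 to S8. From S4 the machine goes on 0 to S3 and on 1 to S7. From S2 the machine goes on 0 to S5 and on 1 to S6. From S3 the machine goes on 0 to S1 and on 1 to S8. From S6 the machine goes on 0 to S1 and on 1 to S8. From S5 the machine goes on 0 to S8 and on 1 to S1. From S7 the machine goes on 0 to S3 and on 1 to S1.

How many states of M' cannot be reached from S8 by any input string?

BFS from S8 reaches {S0, S1, S3, S6, S7, S8}; the 3 state(s) S2, S4, S5 are never visited.

3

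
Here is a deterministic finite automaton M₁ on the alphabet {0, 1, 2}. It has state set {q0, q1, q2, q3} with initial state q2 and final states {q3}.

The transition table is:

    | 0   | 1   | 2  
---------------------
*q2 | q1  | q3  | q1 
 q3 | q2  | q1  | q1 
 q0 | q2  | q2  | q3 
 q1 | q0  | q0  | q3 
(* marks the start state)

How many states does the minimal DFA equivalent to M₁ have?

4

Every state is reachable, so we keep all 4.
Initial partition by acceptance: {q3} | {q0,q1,q2}.
Split {q0,q1,q2} by δ(·,1) → {q0,q1} and {q2}.
Refine {q0,q1} on symbol 0: members go to different blocks, giving {q0} and {q1}.
The partition is now stable with 4 blocks: {q3} | {q0} | {q2} | {q1}.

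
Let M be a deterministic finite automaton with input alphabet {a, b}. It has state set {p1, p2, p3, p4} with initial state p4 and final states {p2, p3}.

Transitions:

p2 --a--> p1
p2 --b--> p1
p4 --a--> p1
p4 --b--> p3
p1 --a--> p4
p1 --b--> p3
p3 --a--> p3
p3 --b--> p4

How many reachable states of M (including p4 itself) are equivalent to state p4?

2

First remove the unreachable states {p2}; 3 states remain.
Start with accepting vs non-accepting: {p3} | {p1,p4}.
The partition is now stable with 2 blocks: {p3} | {p1,p4}.
The equivalence class containing p4 is {p1,p4}, of size 2.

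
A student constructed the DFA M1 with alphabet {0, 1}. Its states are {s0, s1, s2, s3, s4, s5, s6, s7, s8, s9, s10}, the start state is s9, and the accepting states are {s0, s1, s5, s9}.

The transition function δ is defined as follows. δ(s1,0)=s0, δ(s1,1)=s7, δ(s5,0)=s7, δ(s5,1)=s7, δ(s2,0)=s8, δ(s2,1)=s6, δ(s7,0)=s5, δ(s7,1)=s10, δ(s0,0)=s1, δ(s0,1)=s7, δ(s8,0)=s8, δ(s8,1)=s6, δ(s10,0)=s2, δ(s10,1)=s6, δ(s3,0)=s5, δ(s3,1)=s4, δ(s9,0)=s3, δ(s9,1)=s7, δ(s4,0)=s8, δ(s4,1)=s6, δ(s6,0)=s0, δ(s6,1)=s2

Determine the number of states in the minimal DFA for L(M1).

5

Initial partition by acceptance: {s0,s1,s5,s9} | {s2,s3,s4,s6,s7,s8,s10}.
Refine {s0,s1,s5,s9} on symbol 0: members go to different blocks, giving {s0,s1} and {s5,s9}.
Refine {s2,s3,s4,s6,s7,s8,s10} on symbol 0: members go to different blocks, giving {s2,s4,s8,s10} and {s3,s7} and {s6}.
Stable partition: {s0,s1} | {s2,s4,s8,s10} | {s5,s9} | {s3,s7} | {s6} — 5 equivalence classes.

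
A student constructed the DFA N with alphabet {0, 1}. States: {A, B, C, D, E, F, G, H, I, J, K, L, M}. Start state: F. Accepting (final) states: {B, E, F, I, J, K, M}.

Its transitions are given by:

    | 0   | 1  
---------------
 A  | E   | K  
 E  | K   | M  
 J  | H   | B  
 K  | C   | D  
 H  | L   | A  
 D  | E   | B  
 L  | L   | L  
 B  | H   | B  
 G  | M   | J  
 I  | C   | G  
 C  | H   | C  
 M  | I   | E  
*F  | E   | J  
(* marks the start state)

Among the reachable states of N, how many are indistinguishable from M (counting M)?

P0 = {B,E,F,I,J,K,M} | {A,C,D,G,H,L}.
Split {B,E,F,I,J,K,M} by δ(·,0) → {B,I,J,K} and {E,F,M}.
Refine {B,I,J,K} on symbol 1: members go to different blocks, giving {B,J} and {I,K}.
Refine {A,C,D,G,H,L} on symbol 0: members go to different blocks, giving {A,D,G} and {C,H,L}.
Split {A,D,G} by δ(·,1) → {D,G} and {A}.
On input 0, block {E,F,M} splits into {E,M} and {F}.
On input 1, block {C,H,L} splits into {C,L} and {H}.
Split {C,L} by δ(·,0) → {C} and {L}.
The partition is now stable with 9 blocks: {B,J} | {D,G} | {E,M} | {I,K} | {C} | {A} | {F} | {H} | {L}.
State M belongs to the block {E,M}, which has 2 states.

2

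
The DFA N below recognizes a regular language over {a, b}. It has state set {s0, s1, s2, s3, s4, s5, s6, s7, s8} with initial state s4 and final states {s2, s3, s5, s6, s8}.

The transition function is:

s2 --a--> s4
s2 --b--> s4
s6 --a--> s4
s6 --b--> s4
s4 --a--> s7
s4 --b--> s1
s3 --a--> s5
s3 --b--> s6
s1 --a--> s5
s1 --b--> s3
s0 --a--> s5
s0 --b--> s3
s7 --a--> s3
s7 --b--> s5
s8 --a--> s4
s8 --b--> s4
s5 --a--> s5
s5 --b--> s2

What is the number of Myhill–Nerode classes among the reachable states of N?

Reachable states from the start: {s1,s2,s3,s4,s5,s6,s7}. Unreachable: {s0,s8} — drop them.
Start with accepting vs non-accepting: {s2,s3,s5,s6} | {s1,s4,s7}.
Split {s2,s3,s5,s6} by δ(·,a) → {s2,s6} and {s3,s5}.
On input a, block {s1,s4,s7} splits into {s1,s7} and {s4}.
The partition is now stable with 4 blocks: {s2,s6} | {s1,s7} | {s3,s5} | {s4}.

4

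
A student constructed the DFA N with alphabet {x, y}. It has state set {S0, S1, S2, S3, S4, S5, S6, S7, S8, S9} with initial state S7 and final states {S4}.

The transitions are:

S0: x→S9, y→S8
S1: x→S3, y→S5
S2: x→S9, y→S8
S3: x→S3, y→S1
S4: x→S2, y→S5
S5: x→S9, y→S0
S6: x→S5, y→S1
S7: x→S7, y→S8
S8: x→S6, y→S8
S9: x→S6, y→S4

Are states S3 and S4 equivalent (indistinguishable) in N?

No

Start with accepting vs non-accepting: {S4} | {S0,S1,S2,S3,S5,S6,S7,S8,S9}.
On input y, block {S0,S1,S2,S3,S5,S6,S7,S8,S9} splits into {S0,S1,S2,S3,S5,S6,S7,S8} and {S9}.
On input x, block {S0,S1,S2,S3,S5,S6,S7,S8} splits into {S1,S3,S6,S7,S8} and {S0,S2,S5}.
Split {S1,S3,S6,S7,S8} by δ(·,x) → {S1,S3,S7,S8} and {S6}.
Split {S1,S3,S7,S8} by δ(·,x) → {S1,S3,S7} and {S8}.
On input y, block {S1,S3,S7} splits into {S1} and {S3} and {S7}.
Split {S0,S2,S5} by δ(·,y) → {S0,S2} and {S5}.
No further refinement is possible. Final partition (9 blocks): {S4} | {S1} | {S9} | {S0,S2} | {S6} | {S8} | {S3} | {S7} | {S5}.
S3 and S4 end up in different blocks, so they are distinguishable. For instance, the string 'ε' is accepted from only S4.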